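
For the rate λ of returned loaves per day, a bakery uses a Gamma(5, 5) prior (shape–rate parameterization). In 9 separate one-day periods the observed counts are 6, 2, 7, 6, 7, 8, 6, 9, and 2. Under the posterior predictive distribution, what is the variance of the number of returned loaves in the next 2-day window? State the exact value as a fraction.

Total count: 6 + 2 + 7 + 6 + 7 + 8 + 6 + 9 + 2 = 53.
Total exposure: 9 days.
The Gamma prior is conjugate for the Poisson rate, so λ | data ~ Gamma(5+53, 5+9) = Gamma(58, 14).
The posterior predictive for a window of length T is Negative Binomial with variance T·α'·(β'+T)/β'² = 2·58·16/196 = 464/49.

464/49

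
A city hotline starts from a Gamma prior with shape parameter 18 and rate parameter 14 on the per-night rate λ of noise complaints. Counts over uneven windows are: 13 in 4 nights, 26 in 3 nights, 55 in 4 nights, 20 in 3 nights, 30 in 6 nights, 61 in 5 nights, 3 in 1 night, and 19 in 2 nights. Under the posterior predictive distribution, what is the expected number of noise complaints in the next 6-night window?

35

Total count: 13 + 26 + 55 + 20 + 30 + 61 + 3 + 19 = 227.
Total exposure: 4 + 3 + 4 + 3 + 6 + 5 + 1 + 2 = 28 nights.
The Gamma prior is conjugate for the Poisson rate, so λ | data ~ Gamma(18+227, 14+28) = Gamma(245, 42).
Predictive mean over a 6-night window = T·E[λ|data] = 6·245/42 = 35.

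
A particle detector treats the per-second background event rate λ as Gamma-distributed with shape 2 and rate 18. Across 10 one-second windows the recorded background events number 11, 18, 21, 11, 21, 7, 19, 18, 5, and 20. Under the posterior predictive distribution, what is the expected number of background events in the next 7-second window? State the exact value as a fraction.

Total count: 11 + 18 + 21 + 11 + 21 + 7 + 19 + 18 + 5 + 20 = 151.
Total exposure: 10 seconds.
Posterior: α' = 2 + 151 = 153, β' = 18 + 10 = 28.
Predictive mean over a 7-second window = T·E[λ|data] = 7·153/28 = 153/4.

153/4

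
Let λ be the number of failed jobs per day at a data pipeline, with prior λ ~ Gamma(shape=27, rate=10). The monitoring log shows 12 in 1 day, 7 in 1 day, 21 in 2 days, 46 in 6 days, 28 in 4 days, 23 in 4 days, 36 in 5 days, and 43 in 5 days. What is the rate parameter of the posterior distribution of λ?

Total count: 12 + 7 + 21 + 46 + 28 + 23 + 36 + 43 = 216.
Total exposure: 1 + 1 + 2 + 6 + 4 + 4 + 5 + 5 = 28 days.
Conjugate update: add total count to the shape and total exposure to the rate, giving Gamma(243, 38).

38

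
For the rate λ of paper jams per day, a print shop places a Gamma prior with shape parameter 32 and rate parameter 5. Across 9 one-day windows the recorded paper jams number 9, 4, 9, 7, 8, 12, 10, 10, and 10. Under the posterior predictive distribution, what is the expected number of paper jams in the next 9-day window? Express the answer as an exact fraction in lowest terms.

Total count: 9 + 4 + 9 + 7 + 8 + 12 + 10 + 10 + 10 = 79.
Total exposure: 9 days.
The Gamma prior is conjugate for the Poisson rate, so λ | data ~ Gamma(32+79, 5+9) = Gamma(111, 14).
Predictive mean over a 9-day window = T·E[λ|data] = 9·111/14 = 999/14.

999/14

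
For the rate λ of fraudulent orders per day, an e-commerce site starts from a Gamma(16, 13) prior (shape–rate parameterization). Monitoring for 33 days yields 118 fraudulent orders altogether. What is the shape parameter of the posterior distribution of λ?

134

Total count 118 over total exposure 33 days.
The Gamma prior is conjugate for the Poisson rate, so λ | data ~ Gamma(16+118, 13+33) = Gamma(134, 46).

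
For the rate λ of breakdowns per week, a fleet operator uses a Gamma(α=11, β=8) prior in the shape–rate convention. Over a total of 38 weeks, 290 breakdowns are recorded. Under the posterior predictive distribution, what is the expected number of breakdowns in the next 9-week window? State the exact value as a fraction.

Total count 290 over total exposure 38 weeks.
By Gamma–Poisson conjugacy, the posterior is Gamma(α + Σx, β + Σt) = Gamma(11 + 290, 8 + 38) = Gamma(301, 46).
Predictive mean over a 9-week window = T·E[λ|data] = 9·301/46 = 2709/46.

2709/46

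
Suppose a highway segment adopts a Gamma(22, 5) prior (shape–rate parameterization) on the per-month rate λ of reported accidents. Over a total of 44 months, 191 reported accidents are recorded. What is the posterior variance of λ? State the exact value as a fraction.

Total count 191 over total exposure 44 months.
The Gamma prior is conjugate for the Poisson rate, so λ | data ~ Gamma(22+191, 5+44) = Gamma(213, 49).
Posterior variance = α'/β'² = 213/2401.

213/2401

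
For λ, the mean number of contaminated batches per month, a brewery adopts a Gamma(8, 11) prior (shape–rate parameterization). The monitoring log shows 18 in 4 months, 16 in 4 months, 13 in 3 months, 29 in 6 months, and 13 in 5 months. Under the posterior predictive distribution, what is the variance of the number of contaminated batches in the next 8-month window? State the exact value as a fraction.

Total count: 18 + 16 + 13 + 29 + 13 = 89.
Total exposure: 4 + 4 + 3 + 6 + 5 = 22 months.
The Gamma prior is conjugate for the Poisson rate, so λ | data ~ Gamma(8+89, 11+22) = Gamma(97, 33).
The posterior predictive for a window of length T is Negative Binomial with variance T·α'·(β'+T)/β'² = 8·97·41/1089 = 31816/1089.

31816/1089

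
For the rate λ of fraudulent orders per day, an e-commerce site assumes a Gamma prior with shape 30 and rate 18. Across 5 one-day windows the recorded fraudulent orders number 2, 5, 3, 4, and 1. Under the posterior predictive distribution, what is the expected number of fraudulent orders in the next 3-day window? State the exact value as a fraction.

135/23

Total count: 2 + 5 + 3 + 4 + 1 = 15.
Total exposure: 5 days.
Posterior: α' = 30 + 15 = 45, β' = 18 + 5 = 23.
Predictive mean over a 3-day window = T·E[λ|data] = 3·45/23 = 135/23.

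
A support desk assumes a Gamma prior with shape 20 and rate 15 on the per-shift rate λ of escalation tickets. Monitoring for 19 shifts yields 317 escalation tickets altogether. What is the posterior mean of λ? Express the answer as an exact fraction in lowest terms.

Total count 317 over total exposure 19 shifts.
By Gamma–Poisson conjugacy, the posterior is Gamma(α + Σx, β + Σt) = Gamma(20 + 317, 15 + 19) = Gamma(337, 34).
Posterior mean = α'/β' = 337/34.

337/34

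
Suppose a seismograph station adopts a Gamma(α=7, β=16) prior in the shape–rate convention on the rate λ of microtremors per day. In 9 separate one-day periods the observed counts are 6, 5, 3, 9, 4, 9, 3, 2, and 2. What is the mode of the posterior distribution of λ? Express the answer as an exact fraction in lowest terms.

Total count: 6 + 5 + 3 + 9 + 4 + 9 + 3 + 2 + 2 = 43.
Total exposure: 9 days.
Posterior: α' = 7 + 43 = 50, β' = 16 + 9 = 25.
Posterior mode = (α'−1)/β' = 49/25.

49/25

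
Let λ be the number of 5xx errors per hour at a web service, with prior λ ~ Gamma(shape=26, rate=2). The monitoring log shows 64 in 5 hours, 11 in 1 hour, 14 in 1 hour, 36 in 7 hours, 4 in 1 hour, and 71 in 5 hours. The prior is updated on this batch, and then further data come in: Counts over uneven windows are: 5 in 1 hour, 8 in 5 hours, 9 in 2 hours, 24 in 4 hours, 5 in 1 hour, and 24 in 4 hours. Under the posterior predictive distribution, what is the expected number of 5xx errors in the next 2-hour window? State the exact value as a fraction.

602/39

Total count: 64 + 11 + 14 + 36 + 4 + 71 = 200.
Total exposure: 5 + 1 + 1 + 7 + 1 + 5 = 20 hours.
After the first batch: Gamma(26 + 200, 2 + 20) = Gamma(226, 22).
Total count: 5 + 8 + 9 + 24 + 5 + 24 = 75.
Total exposure: 1 + 5 + 2 + 4 + 1 + 4 = 17 hours.
After the second batch: Gamma(226 + 75, 22 + 17) = Gamma(301, 39).
Predictive mean over a 2-hour window = T·E[λ|data] = 2·301/39 = 602/39.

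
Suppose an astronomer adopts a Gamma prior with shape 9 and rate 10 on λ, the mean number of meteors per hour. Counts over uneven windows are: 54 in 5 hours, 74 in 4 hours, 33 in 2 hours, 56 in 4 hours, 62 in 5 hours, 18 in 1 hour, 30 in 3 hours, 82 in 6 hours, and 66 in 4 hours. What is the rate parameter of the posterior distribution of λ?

44

Total count: 54 + 74 + 33 + 56 + 62 + 18 + 30 + 82 + 66 = 475.
Total exposure: 5 + 4 + 2 + 4 + 5 + 1 + 3 + 6 + 4 = 34 hours.
Gamma(α, β) with Poisson data over total exposure Σt gives posterior Gamma(α+Σx, β+Σt) = Gamma(484, 44).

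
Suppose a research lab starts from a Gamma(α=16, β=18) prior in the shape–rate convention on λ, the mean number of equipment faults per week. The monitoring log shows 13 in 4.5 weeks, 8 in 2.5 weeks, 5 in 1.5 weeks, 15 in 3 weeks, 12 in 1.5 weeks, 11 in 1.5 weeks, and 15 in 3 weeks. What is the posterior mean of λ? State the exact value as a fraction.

190/71

Total count: 13 + 8 + 5 + 15 + 12 + 11 + 15 = 79.
Total exposure: 4.5 + 2.5 + 1.5 + 3 + 1.5 + 1.5 + 3 = 17.5 weeks.
Conjugate update: add total count to the shape and total exposure to the rate, giving Gamma(95, 71/2).
Posterior mean = α'/β' = 95/(71/2) = 190/71.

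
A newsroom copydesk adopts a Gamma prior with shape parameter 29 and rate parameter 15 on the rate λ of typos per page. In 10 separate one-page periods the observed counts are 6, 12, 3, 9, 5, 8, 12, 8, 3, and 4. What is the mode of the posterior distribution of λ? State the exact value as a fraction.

98/25

Total count: 6 + 12 + 3 + 9 + 5 + 8 + 12 + 8 + 3 + 4 = 70.
Total exposure: 10 pages.
The Gamma prior is conjugate for the Poisson rate, so λ | data ~ Gamma(29+70, 15+10) = Gamma(99, 25).
Posterior mode = (α'−1)/β' = 98/25.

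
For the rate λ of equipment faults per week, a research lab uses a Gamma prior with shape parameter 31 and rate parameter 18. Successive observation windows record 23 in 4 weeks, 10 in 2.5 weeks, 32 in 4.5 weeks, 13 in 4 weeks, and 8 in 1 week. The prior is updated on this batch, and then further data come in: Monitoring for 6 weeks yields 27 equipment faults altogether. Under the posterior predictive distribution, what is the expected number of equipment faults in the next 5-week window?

Total count: 23 + 10 + 32 + 13 + 8 = 86.
Total exposure: 4 + 2.5 + 4.5 + 4 + 1 = 16 weeks.
After the first batch: Gamma(31 + 86, 18 + 16) = Gamma(117, 34).
Total count 27 over total exposure 6 weeks.
After the second batch: Gamma(117 + 27, 34 + 6) = Gamma(144, 40).
Predictive mean over a 5-week window = T·E[λ|data] = 5·144/40 = 18.

18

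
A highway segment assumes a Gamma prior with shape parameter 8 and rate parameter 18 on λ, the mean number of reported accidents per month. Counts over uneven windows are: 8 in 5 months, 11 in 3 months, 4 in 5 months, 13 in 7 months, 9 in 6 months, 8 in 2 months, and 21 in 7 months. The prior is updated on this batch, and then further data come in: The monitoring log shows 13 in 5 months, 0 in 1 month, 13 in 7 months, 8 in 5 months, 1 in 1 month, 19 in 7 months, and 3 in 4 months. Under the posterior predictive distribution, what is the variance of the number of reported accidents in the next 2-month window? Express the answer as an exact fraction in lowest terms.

23630/6889

Total count: 8 + 11 + 4 + 13 + 9 + 8 + 21 = 74.
Total exposure: 5 + 3 + 5 + 7 + 6 + 2 + 7 = 35 months.
After the first batch: Gamma(8 + 74, 18 + 35) = Gamma(82, 53).
Total count: 13 + 0 + 13 + 8 + 1 + 19 + 3 = 57.
Total exposure: 5 + 1 + 7 + 5 + 1 + 7 + 4 = 30 months.
After the second batch: Gamma(82 + 57, 53 + 30) = Gamma(139, 83).
The posterior predictive for a window of length T is Negative Binomial with variance T·α'·(β'+T)/β'² = 2·139·85/6889 = 23630/6889.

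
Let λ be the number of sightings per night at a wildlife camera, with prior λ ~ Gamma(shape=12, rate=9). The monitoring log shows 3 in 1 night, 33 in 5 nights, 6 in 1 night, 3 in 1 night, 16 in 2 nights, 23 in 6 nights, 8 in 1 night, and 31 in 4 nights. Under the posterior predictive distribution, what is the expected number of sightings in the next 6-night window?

27

Total count: 3 + 33 + 6 + 3 + 16 + 23 + 8 + 31 = 123.
Total exposure: 1 + 5 + 1 + 1 + 2 + 6 + 1 + 4 = 21 nights.
The Gamma prior is conjugate for the Poisson rate, so λ | data ~ Gamma(12+123, 9+21) = Gamma(135, 30).
Predictive mean over a 6-night window = T·E[λ|data] = 6·135/30 = 27.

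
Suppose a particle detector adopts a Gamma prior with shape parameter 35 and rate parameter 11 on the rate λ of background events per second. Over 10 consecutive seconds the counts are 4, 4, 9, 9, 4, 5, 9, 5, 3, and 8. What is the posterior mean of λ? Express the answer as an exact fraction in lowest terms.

Total count: 4 + 4 + 9 + 9 + 4 + 5 + 9 + 5 + 3 + 8 = 60.
Total exposure: 10 seconds.
Conjugate update: add total count to the shape and total exposure to the rate, giving Gamma(95, 21).
Posterior mean = α'/β' = 95/21.

95/21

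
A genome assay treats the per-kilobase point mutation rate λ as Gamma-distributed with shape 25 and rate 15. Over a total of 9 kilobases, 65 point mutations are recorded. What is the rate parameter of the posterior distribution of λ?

24

Total count 65 over total exposure 9 kilobases.
Posterior: α' = 25 + 65 = 90, β' = 15 + 9 = 24.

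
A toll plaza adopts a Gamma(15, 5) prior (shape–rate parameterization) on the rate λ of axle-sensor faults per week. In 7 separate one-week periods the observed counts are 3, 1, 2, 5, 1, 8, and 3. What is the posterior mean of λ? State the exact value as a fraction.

Total count: 3 + 1 + 2 + 5 + 1 + 8 + 3 = 23.
Total exposure: 7 weeks.
By Gamma–Poisson conjugacy, the posterior is Gamma(α + Σx, β + Σt) = Gamma(15 + 23, 5 + 7) = Gamma(38, 12).
Posterior mean = α'/β' = 38/12 = 19/6.

19/6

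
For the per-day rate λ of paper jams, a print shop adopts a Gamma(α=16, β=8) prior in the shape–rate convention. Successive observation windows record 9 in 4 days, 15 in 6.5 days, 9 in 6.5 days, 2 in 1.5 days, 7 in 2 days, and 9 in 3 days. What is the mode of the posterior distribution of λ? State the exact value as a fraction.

44/21

Total count: 9 + 15 + 9 + 2 + 7 + 9 = 51.
Total exposure: 4 + 6.5 + 6.5 + 1.5 + 2 + 3 = 23.5 days.
Posterior: α' = 16 + 51 = 67, β' = 8 + 23.5 = 63/2.
Posterior mode = (α'−1)/β' = 66/(63/2) = 44/21.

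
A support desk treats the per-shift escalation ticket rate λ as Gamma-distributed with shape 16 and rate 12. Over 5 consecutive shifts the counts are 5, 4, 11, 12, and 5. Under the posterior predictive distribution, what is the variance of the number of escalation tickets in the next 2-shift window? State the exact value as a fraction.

2014/289

Total count: 5 + 4 + 11 + 12 + 5 = 37.
Total exposure: 5 shifts.
The Gamma prior is conjugate for the Poisson rate, so λ | data ~ Gamma(16+37, 12+5) = Gamma(53, 17).
The posterior predictive for a window of length T is Negative Binomial with variance T·α'·(β'+T)/β'² = 2·53·19/289 = 2014/289.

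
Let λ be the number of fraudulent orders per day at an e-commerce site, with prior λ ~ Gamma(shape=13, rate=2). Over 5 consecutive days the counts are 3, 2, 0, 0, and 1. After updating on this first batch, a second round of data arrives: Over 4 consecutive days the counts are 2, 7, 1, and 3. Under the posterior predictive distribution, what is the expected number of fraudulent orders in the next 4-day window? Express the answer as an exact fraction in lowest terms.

128/11

Total count: 3 + 2 + 0 + 0 + 1 = 6.
Total exposure: 5 days.
After the first batch: Gamma(13 + 6, 2 + 5) = Gamma(19, 7).
Total count: 2 + 7 + 1 + 3 = 13.
Total exposure: 4 days.
After the second batch: Gamma(19 + 13, 7 + 4) = Gamma(32, 11).
Predictive mean over a 4-day window = T·E[λ|data] = 4·32/11 = 128/11.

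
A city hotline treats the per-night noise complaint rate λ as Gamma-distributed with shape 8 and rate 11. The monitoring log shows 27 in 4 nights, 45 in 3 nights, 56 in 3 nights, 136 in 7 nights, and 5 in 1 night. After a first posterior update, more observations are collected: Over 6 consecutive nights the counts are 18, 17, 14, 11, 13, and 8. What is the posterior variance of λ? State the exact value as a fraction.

358/1225

Total count: 27 + 45 + 56 + 136 + 5 = 269.
Total exposure: 4 + 3 + 3 + 7 + 1 = 18 nights.
After the first batch: Gamma(8 + 269, 11 + 18) = Gamma(277, 29).
Total count: 18 + 17 + 14 + 11 + 13 + 8 = 81.
Total exposure: 6 nights.
After the second batch: Gamma(277 + 81, 29 + 6) = Gamma(358, 35).
Posterior variance = α'/β'² = 358/1225.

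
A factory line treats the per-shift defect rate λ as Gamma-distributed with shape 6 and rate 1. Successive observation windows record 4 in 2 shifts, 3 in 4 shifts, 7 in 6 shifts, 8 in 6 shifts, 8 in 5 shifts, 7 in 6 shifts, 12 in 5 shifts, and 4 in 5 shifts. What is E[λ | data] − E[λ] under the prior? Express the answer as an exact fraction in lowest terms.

-181/40

Total count: 4 + 3 + 7 + 8 + 8 + 7 + 12 + 4 = 53.
Total exposure: 2 + 4 + 6 + 6 + 5 + 6 + 5 + 5 = 39 shifts.
Gamma(α, β) with Poisson data over total exposure Σt gives posterior Gamma(α+Σx, β+Σt) = Gamma(59, 40).
Posterior mean = 59/40 = 59/40; prior mean = 6/1 = 6. Difference = 59/40 − 6 = -181/40.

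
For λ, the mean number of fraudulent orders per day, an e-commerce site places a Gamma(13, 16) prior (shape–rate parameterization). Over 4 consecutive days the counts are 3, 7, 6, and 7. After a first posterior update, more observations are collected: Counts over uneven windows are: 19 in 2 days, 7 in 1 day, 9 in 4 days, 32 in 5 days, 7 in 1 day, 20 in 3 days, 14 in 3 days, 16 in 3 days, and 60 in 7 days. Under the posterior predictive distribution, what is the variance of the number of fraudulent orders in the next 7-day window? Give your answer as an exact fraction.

1760/49

Total count: 3 + 7 + 6 + 7 = 23.
Total exposure: 4 days.
After the first batch: Gamma(13 + 23, 16 + 4) = Gamma(36, 20).
Total count: 19 + 7 + 9 + 32 + 7 + 20 + 14 + 16 + 60 = 184.
Total exposure: 2 + 1 + 4 + 5 + 1 + 3 + 3 + 3 + 7 = 29 days.
After the second batch: Gamma(36 + 184, 20 + 29) = Gamma(220, 49).
The posterior predictive for a window of length T is Negative Binomial with variance T·α'·(β'+T)/β'² = 7·220·56/2401 = 1760/49.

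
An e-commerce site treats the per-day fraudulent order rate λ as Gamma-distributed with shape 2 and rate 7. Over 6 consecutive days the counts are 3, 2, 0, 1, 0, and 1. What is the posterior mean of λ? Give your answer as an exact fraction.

9/13

Total count: 3 + 2 + 0 + 1 + 0 + 1 = 7.
Total exposure: 6 days.
By Gamma–Poisson conjugacy, the posterior is Gamma(α + Σx, β + Σt) = Gamma(2 + 7, 7 + 6) = Gamma(9, 13).
Posterior mean = α'/β' = 9/13.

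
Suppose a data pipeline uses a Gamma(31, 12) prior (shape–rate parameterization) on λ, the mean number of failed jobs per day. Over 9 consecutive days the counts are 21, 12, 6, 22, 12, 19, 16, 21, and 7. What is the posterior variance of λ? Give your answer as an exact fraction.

167/441

Total count: 21 + 12 + 6 + 22 + 12 + 19 + 16 + 21 + 7 = 136.
Total exposure: 9 days.
Conjugate update: add total count to the shape and total exposure to the rate, giving Gamma(167, 21).
Posterior variance = α'/β'² = 167/441.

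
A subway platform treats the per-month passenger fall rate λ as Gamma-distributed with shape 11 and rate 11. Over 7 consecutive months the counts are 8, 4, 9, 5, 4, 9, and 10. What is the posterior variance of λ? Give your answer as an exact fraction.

Total count: 8 + 4 + 9 + 5 + 4 + 9 + 10 = 49.
Total exposure: 7 months.
Posterior: α' = 11 + 49 = 60, β' = 11 + 7 = 18.
Posterior variance = α'/β'² = 60/324 = 5/27.

5/27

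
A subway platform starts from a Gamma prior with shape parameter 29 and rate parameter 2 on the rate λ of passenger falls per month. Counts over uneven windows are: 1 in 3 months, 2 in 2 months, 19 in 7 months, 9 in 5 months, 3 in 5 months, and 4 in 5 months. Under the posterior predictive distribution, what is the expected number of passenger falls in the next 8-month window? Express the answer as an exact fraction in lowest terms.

536/29

Total count: 1 + 2 + 19 + 9 + 3 + 4 = 38.
Total exposure: 3 + 2 + 7 + 5 + 5 + 5 = 27 months.
The Gamma prior is conjugate for the Poisson rate, so λ | data ~ Gamma(29+38, 2+27) = Gamma(67, 29).
Predictive mean over an 8-month window = T·E[λ|data] = 8·67/29 = 536/29.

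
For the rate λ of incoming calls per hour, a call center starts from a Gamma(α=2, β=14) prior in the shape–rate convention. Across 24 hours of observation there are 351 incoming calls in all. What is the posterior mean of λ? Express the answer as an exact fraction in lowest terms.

Total count 351 over total exposure 24 hours.
Posterior: α' = 2 + 351 = 353, β' = 14 + 24 = 38.
Posterior mean = α'/β' = 353/38.

353/38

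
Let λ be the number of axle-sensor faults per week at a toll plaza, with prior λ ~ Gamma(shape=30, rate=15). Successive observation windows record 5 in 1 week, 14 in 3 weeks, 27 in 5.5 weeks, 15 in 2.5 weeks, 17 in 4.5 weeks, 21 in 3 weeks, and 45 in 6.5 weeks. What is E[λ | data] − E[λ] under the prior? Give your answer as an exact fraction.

92/41

Total count: 5 + 14 + 27 + 15 + 17 + 21 + 45 = 144.
Total exposure: 1 + 3 + 5.5 + 2.5 + 4.5 + 3 + 6.5 = 26 weeks.
The Gamma prior is conjugate for the Poisson rate, so λ | data ~ Gamma(30+144, 15+26) = Gamma(174, 41).
Posterior mean = 174/41 = 174/41; prior mean = 30/15 = 2. Difference = 174/41 − 2 = 92/41.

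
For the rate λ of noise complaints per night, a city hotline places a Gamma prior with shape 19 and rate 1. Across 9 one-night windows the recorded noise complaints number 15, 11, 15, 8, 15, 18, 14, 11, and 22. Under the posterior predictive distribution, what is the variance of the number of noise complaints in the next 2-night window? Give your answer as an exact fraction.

Total count: 15 + 11 + 15 + 8 + 15 + 18 + 14 + 11 + 22 = 129.
Total exposure: 9 nights.
Conjugate update: add total count to the shape and total exposure to the rate, giving Gamma(148, 10).
The posterior predictive for a window of length T is Negative Binomial with variance T·α'·(β'+T)/β'² = 2·148·12/100 = 888/25.

888/25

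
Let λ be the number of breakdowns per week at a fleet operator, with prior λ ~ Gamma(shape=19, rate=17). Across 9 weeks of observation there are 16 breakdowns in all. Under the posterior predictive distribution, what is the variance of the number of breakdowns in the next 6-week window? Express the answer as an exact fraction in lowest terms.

Total count 16 over total exposure 9 weeks.
Conjugate update: add total count to the shape and total exposure to the rate, giving Gamma(35, 26).
The posterior predictive for a window of length T is Negative Binomial with variance T·α'·(β'+T)/β'² = 6·35·32/676 = 1680/169.

1680/169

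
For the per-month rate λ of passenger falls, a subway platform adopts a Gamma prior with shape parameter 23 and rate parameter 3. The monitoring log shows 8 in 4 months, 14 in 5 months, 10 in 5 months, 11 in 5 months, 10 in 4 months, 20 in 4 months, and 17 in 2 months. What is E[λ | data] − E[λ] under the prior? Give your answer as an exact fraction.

Total count: 8 + 14 + 10 + 11 + 10 + 20 + 17 = 90.
Total exposure: 4 + 5 + 5 + 5 + 4 + 4 + 2 = 29 months.
Gamma(α, β) with Poisson data over total exposure Σt gives posterior Gamma(α+Σx, β+Σt) = Gamma(113, 32).
Posterior mean = 113/32 = 113/32; prior mean = 23/3 = 23/3. Difference = 113/32 − 23/3 = -397/96.

-397/96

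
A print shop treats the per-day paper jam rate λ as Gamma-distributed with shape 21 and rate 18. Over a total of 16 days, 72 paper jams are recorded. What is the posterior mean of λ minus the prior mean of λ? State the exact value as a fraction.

Total count 72 over total exposure 16 days.
Gamma(α, β) with Poisson data over total exposure Σt gives posterior Gamma(α+Σx, β+Σt) = Gamma(93, 34).
Posterior mean = 93/34 = 93/34; prior mean = 21/18 = 7/6. Difference = 93/34 − 7/6 = 80/51.

80/51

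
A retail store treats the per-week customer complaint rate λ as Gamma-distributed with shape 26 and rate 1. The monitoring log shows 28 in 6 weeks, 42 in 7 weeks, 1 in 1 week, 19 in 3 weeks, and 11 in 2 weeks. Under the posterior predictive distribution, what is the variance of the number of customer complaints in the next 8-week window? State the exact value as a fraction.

Total count: 28 + 42 + 1 + 19 + 11 = 101.
Total exposure: 6 + 7 + 1 + 3 + 2 = 19 weeks.
The Gamma prior is conjugate for the Poisson rate, so λ | data ~ Gamma(26+101, 1+19) = Gamma(127, 20).
The posterior predictive for a window of length T is Negative Binomial with variance T·α'·(β'+T)/β'² = 8·127·28/400 = 1778/25.

1778/25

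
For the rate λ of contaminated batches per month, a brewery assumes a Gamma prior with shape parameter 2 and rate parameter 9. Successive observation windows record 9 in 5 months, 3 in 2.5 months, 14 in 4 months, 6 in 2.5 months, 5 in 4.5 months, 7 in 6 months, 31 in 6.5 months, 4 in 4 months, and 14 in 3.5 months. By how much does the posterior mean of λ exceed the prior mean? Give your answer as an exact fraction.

Total count: 9 + 3 + 14 + 6 + 5 + 7 + 31 + 4 + 14 = 93.
Total exposure: 5 + 2.5 + 4 + 2.5 + 4.5 + 6 + 6.5 + 4 + 3.5 = 38.5 months.
The Gamma prior is conjugate for the Poisson rate, so λ | data ~ Gamma(2+93, 9+38.5) = Gamma(95, 95/2).
Posterior mean = 95/(95/2) = 2; prior mean = 2/9 = 2/9. Difference = 2 − 2/9 = 16/9.

16/9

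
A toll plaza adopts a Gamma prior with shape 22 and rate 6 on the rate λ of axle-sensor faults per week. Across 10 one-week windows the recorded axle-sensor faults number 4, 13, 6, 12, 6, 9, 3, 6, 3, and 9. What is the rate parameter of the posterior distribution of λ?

16

Total count: 4 + 13 + 6 + 12 + 6 + 9 + 3 + 6 + 3 + 9 = 71.
Total exposure: 10 weeks.
Conjugate update: add total count to the shape and total exposure to the rate, giving Gamma(93, 16).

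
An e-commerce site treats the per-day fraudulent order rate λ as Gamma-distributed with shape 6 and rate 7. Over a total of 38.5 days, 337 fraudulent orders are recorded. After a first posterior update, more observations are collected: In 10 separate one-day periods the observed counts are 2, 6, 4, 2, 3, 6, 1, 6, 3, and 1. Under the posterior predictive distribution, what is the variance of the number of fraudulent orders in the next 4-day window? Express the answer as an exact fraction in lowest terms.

Total count 337 over total exposure 38.5 days.
After the first batch: Gamma(6 + 337, 7 + 38.5) = Gamma(343, 91/2).
Total count: 2 + 6 + 4 + 2 + 3 + 6 + 1 + 6 + 3 + 1 = 34.
Total exposure: 10 days.
After the second batch: Gamma(343 + 34, 91/2 + 10) = Gamma(377, 111/2).
The posterior predictive for a window of length T is Negative Binomial with variance T·α'·(β'+T)/β'² = 4·377·(119/2)/(12321/4) = 358904/12321.

358904/12321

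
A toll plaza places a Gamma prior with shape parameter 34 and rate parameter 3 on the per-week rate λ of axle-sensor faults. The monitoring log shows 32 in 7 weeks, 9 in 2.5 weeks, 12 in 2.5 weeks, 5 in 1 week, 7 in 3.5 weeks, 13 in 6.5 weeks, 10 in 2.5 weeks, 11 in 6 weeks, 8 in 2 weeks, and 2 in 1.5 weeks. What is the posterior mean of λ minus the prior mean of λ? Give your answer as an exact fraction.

Total count: 32 + 9 + 12 + 5 + 7 + 13 + 10 + 11 + 8 + 2 = 109.
Total exposure: 7 + 2.5 + 2.5 + 1 + 3.5 + 6.5 + 2.5 + 6 + 2 + 1.5 = 35 weeks.
Gamma(α, β) with Poisson data over total exposure Σt gives posterior Gamma(α+Σx, β+Σt) = Gamma(143, 38).
Posterior mean = 143/38 = 143/38; prior mean = 34/3 = 34/3. Difference = 143/38 − 34/3 = -863/114.

-863/114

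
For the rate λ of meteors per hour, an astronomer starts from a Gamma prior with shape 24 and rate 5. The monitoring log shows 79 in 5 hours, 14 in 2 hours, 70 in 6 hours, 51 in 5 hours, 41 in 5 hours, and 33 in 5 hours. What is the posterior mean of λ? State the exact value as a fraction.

Total count: 79 + 14 + 70 + 51 + 41 + 33 = 288.
Total exposure: 5 + 2 + 6 + 5 + 5 + 5 = 28 hours.
Gamma(α, β) with Poisson data over total exposure Σt gives posterior Gamma(α+Σx, β+Σt) = Gamma(312, 33).
Posterior mean = α'/β' = 312/33 = 104/11.

104/11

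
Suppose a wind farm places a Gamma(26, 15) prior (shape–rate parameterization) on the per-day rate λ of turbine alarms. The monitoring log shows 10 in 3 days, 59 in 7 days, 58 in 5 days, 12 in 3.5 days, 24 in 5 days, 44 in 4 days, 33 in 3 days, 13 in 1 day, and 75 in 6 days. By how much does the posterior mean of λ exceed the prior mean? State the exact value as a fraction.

526/105

Total count: 10 + 59 + 58 + 12 + 24 + 44 + 33 + 13 + 75 = 328.
Total exposure: 3 + 7 + 5 + 3.5 + 5 + 4 + 3 + 1 + 6 = 37.5 days.
Gamma(α, β) with Poisson data over total exposure Σt gives posterior Gamma(α+Σx, β+Σt) = Gamma(354, 105/2).
Posterior mean = 354/(105/2) = 236/35; prior mean = 26/15 = 26/15. Difference = 236/35 − 26/15 = 526/105.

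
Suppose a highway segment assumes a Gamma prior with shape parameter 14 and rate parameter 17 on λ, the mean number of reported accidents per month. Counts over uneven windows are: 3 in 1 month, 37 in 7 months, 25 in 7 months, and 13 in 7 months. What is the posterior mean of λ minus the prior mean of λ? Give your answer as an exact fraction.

Total count: 3 + 37 + 25 + 13 = 78.
Total exposure: 1 + 7 + 7 + 7 = 22 months.
Posterior: α' = 14 + 78 = 92, β' = 17 + 22 = 39.
Posterior mean = 92/39 = 92/39; prior mean = 14/17 = 14/17. Difference = 92/39 − 14/17 = 1018/663.

1018/663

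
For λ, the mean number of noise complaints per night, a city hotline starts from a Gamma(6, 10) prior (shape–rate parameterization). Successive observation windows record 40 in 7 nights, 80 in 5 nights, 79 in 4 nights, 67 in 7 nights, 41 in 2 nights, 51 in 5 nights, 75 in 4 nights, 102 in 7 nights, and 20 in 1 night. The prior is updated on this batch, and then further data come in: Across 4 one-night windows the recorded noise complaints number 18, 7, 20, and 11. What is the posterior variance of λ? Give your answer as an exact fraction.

617/3136

Total count: 40 + 80 + 79 + 67 + 41 + 51 + 75 + 102 + 20 = 555.
Total exposure: 7 + 5 + 4 + 7 + 2 + 5 + 4 + 7 + 1 = 42 nights.
After the first batch: Gamma(6 + 555, 10 + 42) = Gamma(561, 52).
Total count: 18 + 7 + 20 + 11 = 56.
Total exposure: 4 nights.
After the second batch: Gamma(561 + 56, 52 + 4) = Gamma(617, 56).
Posterior variance = α'/β'² = 617/3136.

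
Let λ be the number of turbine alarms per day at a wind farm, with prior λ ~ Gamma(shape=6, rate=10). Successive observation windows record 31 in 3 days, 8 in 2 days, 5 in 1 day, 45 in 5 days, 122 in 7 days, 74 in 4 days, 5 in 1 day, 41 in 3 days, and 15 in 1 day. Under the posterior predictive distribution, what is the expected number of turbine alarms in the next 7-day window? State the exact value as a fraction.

Total count: 31 + 8 + 5 + 45 + 122 + 74 + 5 + 41 + 15 = 346.
Total exposure: 3 + 2 + 1 + 5 + 7 + 4 + 1 + 3 + 1 = 27 days.
Gamma(α, β) with Poisson data over total exposure Σt gives posterior Gamma(α+Σx, β+Σt) = Gamma(352, 37).
Predictive mean over a 7-day window = T·E[λ|data] = 7·352/37 = 2464/37.

2464/37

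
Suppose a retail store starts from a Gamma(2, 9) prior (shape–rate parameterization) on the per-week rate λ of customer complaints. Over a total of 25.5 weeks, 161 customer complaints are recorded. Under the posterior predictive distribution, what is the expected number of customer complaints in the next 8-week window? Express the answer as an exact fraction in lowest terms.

2608/69

Total count 161 over total exposure 25.5 weeks.
Conjugate update: add total count to the shape and total exposure to the rate, giving Gamma(163, 69/2).
Predictive mean over an 8-week window = T·E[λ|data] = 8·163/(69/2) = 2608/69.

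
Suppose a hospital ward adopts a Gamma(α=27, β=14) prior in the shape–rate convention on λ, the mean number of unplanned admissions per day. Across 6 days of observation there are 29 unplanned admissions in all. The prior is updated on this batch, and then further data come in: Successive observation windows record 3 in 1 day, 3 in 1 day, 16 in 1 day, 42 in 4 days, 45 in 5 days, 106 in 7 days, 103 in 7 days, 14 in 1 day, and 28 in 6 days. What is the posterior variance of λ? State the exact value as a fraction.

Total count 29 over total exposure 6 days.
After the first batch: Gamma(27 + 29, 14 + 6) = Gamma(56, 20).
Total count: 3 + 3 + 16 + 42 + 45 + 106 + 103 + 14 + 28 = 360.
Total exposure: 1 + 1 + 1 + 4 + 5 + 7 + 7 + 1 + 6 = 33 days.
After the second batch: Gamma(56 + 360, 20 + 33) = Gamma(416, 53).
Posterior variance = α'/β'² = 416/2809.

416/2809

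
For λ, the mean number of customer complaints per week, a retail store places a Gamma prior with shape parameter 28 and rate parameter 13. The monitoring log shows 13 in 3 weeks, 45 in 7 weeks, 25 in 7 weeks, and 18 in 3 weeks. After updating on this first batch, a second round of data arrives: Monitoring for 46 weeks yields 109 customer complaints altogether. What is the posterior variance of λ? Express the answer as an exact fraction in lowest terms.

238/6241

Total count: 13 + 45 + 25 + 18 = 101.
Total exposure: 3 + 7 + 7 + 3 = 20 weeks.
After the first batch: Gamma(28 + 101, 13 + 20) = Gamma(129, 33).
Total count 109 over total exposure 46 weeks.
After the second batch: Gamma(129 + 109, 33 + 46) = Gamma(238, 79).
Posterior variance = α'/β'² = 238/6241.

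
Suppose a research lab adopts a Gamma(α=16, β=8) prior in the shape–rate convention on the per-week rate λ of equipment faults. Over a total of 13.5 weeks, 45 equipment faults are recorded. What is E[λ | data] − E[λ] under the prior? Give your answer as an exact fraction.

Total count 45 over total exposure 13.5 weeks.
Conjugate update: add total count to the shape and total exposure to the rate, giving Gamma(61, 43/2).
Posterior mean = 61/(43/2) = 122/43; prior mean = 16/8 = 2. Difference = 122/43 − 2 = 36/43.

36/43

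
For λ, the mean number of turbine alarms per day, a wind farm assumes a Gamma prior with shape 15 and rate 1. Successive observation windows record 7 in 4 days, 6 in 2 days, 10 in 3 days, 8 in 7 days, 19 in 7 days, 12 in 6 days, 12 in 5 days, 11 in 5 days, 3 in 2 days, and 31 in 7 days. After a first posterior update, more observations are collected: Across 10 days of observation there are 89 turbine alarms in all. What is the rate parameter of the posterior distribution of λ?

Total count: 7 + 6 + 10 + 8 + 19 + 12 + 12 + 11 + 3 + 31 = 119.
Total exposure: 4 + 2 + 3 + 7 + 7 + 6 + 5 + 5 + 2 + 7 = 48 days.
After the first batch: Gamma(15 + 119, 1 + 48) = Gamma(134, 49).
Total count 89 over total exposure 10 days.
After the second batch: Gamma(134 + 89, 49 + 10) = Gamma(223, 59).

59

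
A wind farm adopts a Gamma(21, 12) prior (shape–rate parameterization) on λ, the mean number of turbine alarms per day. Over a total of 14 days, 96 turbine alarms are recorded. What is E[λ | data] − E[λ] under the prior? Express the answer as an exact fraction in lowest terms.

Total count 96 over total exposure 14 days.
The Gamma prior is conjugate for the Poisson rate, so λ | data ~ Gamma(21+96, 12+14) = Gamma(117, 26).
Posterior mean = 117/26 = 9/2; prior mean = 21/12 = 7/4. Difference = 9/2 − 7/4 = 11/4.

11/4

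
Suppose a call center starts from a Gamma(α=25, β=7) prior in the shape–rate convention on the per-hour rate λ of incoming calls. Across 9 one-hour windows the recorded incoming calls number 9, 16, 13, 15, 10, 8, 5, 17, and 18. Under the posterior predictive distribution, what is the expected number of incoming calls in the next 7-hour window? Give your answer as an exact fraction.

Total count: 9 + 16 + 13 + 15 + 10 + 8 + 5 + 17 + 18 = 111.
Total exposure: 9 hours.
Posterior: α' = 25 + 111 = 136, β' = 7 + 9 = 16.
Predictive mean over a 7-hour window = T·E[λ|data] = 7·136/16 = 119/2.

119/2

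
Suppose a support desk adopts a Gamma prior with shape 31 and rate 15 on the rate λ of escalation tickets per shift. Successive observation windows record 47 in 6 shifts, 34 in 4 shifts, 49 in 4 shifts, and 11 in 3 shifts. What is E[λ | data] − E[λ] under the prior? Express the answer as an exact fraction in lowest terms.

397/120

Total count: 47 + 34 + 49 + 11 = 141.
Total exposure: 6 + 4 + 4 + 3 = 17 shifts.
The Gamma prior is conjugate for the Poisson rate, so λ | data ~ Gamma(31+141, 15+17) = Gamma(172, 32).
Posterior mean = 172/32 = 43/8; prior mean = 31/15 = 31/15. Difference = 43/8 − 31/15 = 397/120.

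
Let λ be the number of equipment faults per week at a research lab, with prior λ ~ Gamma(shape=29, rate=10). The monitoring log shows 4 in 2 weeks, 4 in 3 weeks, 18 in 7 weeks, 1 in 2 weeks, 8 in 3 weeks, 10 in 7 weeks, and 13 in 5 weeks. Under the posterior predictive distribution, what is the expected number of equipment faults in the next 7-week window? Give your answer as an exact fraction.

203/13

Total count: 4 + 4 + 18 + 1 + 8 + 10 + 13 = 58.
Total exposure: 2 + 3 + 7 + 2 + 3 + 7 + 5 = 29 weeks.
Posterior: α' = 29 + 58 = 87, β' = 10 + 29 = 39.
Predictive mean over a 7-week window = T·E[λ|data] = 7·87/39 = 203/13.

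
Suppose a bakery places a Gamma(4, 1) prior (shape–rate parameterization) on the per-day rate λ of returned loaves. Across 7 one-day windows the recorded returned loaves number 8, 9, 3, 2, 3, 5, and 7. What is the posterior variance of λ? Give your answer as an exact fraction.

41/64

Total count: 8 + 9 + 3 + 2 + 3 + 5 + 7 = 37.
Total exposure: 7 days.
Conjugate update: add total count to the shape and total exposure to the rate, giving Gamma(41, 8).
Posterior variance = α'/β'² = 41/64.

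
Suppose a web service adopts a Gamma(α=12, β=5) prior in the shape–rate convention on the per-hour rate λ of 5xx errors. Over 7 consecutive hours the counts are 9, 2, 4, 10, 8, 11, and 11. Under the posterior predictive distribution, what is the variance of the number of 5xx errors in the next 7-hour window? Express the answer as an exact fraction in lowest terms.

8911/144

Total count: 9 + 2 + 4 + 10 + 8 + 11 + 11 = 55.
Total exposure: 7 hours.
The Gamma prior is conjugate for the Poisson rate, so λ | data ~ Gamma(12+55, 5+7) = Gamma(67, 12).
The posterior predictive for a window of length T is Negative Binomial with variance T·α'·(β'+T)/β'² = 7·67·19/144 = 8911/144.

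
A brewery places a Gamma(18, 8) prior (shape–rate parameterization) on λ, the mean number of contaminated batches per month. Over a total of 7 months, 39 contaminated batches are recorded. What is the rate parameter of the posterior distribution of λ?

Total count 39 over total exposure 7 months.
Conjugate update: add total count to the shape and total exposure to the rate, giving Gamma(57, 15).

15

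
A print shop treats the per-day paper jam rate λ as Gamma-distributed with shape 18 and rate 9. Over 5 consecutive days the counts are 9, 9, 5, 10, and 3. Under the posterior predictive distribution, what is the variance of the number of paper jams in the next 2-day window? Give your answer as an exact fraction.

432/49

Total count: 9 + 9 + 5 + 10 + 3 = 36.
Total exposure: 5 days.
Gamma(α, β) with Poisson data over total exposure Σt gives posterior Gamma(α+Σx, β+Σt) = Gamma(54, 14).
The posterior predictive for a window of length T is Negative Binomial with variance T·α'·(β'+T)/β'² = 2·54·16/196 = 432/49.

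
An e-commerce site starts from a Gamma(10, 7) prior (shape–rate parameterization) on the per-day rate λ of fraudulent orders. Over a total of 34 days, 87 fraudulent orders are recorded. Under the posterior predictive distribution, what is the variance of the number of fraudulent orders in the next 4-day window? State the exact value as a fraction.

17460/1681

Total count 87 over total exposure 34 days.
The Gamma prior is conjugate for the Poisson rate, so λ | data ~ Gamma(10+87, 7+34) = Gamma(97, 41).
The posterior predictive for a window of length T is Negative Binomial with variance T·α'·(β'+T)/β'² = 4·97·45/1681 = 17460/1681.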